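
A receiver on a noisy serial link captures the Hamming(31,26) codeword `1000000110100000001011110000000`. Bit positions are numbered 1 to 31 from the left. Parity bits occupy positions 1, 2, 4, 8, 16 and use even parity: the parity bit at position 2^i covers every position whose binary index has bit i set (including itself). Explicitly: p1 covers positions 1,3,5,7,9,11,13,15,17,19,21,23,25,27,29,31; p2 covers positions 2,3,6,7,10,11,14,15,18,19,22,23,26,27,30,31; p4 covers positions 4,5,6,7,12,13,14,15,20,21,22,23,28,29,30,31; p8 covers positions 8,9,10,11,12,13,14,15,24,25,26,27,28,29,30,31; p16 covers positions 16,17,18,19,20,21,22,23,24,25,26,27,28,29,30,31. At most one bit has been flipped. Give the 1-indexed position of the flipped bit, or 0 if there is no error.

20

s1: b1⊕b3⊕b5⊕b7⊕b9⊕b11⊕b13⊕b15⊕b17⊕b19⊕b21⊕b23⊕b25⊕b27⊕b29⊕b31 = 1⊕0⊕0⊕0⊕1⊕1⊕0⊕0⊕0⊕1⊕1⊕1⊕0⊕0⊕0⊕0 = 0
s2: b2⊕b3⊕b6⊕b7⊕b10⊕b11⊕b14⊕b15⊕b18⊕b19⊕b22⊕b23⊕b26⊕b27⊕b30⊕b31 = 0⊕0⊕0⊕0⊕0⊕1⊕0⊕0⊕0⊕1⊕1⊕1⊕0⊕0⊕0⊕0 = 0
s4: b4⊕b5⊕b6⊕b7⊕b12⊕b13⊕b14⊕b15⊕b20⊕b21⊕b22⊕b23⊕b28⊕b29⊕b30⊕b31 = 0⊕0⊕0⊕0⊕0⊕0⊕0⊕0⊕0⊕1⊕1⊕1⊕0⊕0⊕0⊕0 = 1
s8: b8⊕b9⊕b10⊕b11⊕b12⊕b13⊕b14⊕b15⊕b24⊕b25⊕b26⊕b27⊕b28⊕b29⊕b30⊕b31 = 1⊕1⊕0⊕1⊕0⊕0⊕0⊕0⊕1⊕0⊕0⊕0⊕0⊕0⊕0⊕0 = 0
s16: b16⊕b17⊕b18⊕b19⊕b20⊕b21⊕b22⊕b23⊕b24⊕b25⊕b26⊕b27⊕b28⊕b29⊕b30⊕b31 = 0⊕0⊕0⊕1⊕0⊕1⊕1⊕1⊕1⊕0⊕0⊕0⊕0⊕0⊕0⊕0 = 1
Syndrome (s16...s1) = 10100 → position 20.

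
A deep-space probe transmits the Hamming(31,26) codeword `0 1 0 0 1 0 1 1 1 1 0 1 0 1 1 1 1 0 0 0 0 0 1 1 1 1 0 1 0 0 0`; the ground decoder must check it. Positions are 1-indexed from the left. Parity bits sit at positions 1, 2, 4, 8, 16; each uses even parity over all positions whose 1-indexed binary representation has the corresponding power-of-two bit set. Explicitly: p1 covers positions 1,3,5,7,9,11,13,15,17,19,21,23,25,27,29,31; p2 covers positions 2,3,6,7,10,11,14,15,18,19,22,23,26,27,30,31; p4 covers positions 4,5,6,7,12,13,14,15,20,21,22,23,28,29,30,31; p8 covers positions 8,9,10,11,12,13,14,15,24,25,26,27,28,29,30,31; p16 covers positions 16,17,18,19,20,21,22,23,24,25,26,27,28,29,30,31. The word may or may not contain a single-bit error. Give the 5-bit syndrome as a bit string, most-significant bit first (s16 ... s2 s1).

10111

s1: b1⊕b3⊕b5⊕b7⊕b9⊕b11⊕b13⊕b15⊕b17⊕b19⊕b21⊕b23⊕b25⊕b27⊕b29⊕b31 = 0⊕0⊕1⊕1⊕1⊕0⊕0⊕1⊕1⊕0⊕0⊕1⊕1⊕0⊕0⊕0 = 1
s2: b2⊕b3⊕b6⊕b7⊕b10⊕b11⊕b14⊕b15⊕b18⊕b19⊕b22⊕b23⊕b26⊕b27⊕b30⊕b31 = 1⊕0⊕0⊕1⊕1⊕0⊕1⊕1⊕0⊕0⊕0⊕1⊕1⊕0⊕0⊕0 = 1
s4: b4⊕b5⊕b6⊕b7⊕b12⊕b13⊕b14⊕b15⊕b20⊕b21⊕b22⊕b23⊕b28⊕b29⊕b30⊕b31 = 0⊕1⊕0⊕1⊕1⊕0⊕1⊕1⊕0⊕0⊕0⊕1⊕1⊕0⊕0⊕0 = 1
s8: b8⊕b9⊕b10⊕b11⊕b12⊕b13⊕b14⊕b15⊕b24⊕b25⊕b26⊕b27⊕b28⊕b29⊕b30⊕b31 = 1⊕1⊕1⊕0⊕1⊕0⊕1⊕1⊕1⊕1⊕1⊕0⊕1⊕0⊕0⊕0 = 0
s16: b16⊕b17⊕b18⊕b19⊕b20⊕b21⊕b22⊕b23⊕b24⊕b25⊕b26⊕b27⊕b28⊕b29⊕b30⊕b31 = 1⊕1⊕0⊕0⊕0⊕0⊕0⊕1⊕1⊕1⊕1⊕0⊕1⊕0⊕0⊕0 = 1
Syndrome (s16...s1) = 10111 → position 23.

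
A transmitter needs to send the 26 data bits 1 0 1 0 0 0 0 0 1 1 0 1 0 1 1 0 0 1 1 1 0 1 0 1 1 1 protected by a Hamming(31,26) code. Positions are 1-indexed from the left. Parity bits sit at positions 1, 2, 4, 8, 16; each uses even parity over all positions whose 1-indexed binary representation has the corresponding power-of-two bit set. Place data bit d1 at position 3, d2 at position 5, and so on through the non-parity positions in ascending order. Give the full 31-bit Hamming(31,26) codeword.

1010010000001100101100111010111

Place data bits at non-power-of-two positions: b3=1, b5=0, b6=1, b7=0, b9=0, b10=0, b11=0, b12=0, b13=1, b14=1, b15=0, b17=1, b18=0, b19=1, b20=1, b21=0, b22=0, b23=1, b24=1, b25=1, b26=0, b27=1, b28=0, b29=1, b30=1, b31=1.
p1 = XOR of data positions {3,5,7,9,11,13,15,17,19,21,23,25,27,29,31} = 1⊕0⊕0⊕0⊕0⊕1⊕0⊕1⊕1⊕0⊕1⊕1⊕1⊕1⊕1 = 1
p2 = XOR of data positions {3,6,7,10,11,14,15,18,19,22,23,26,27,30,31} = 1⊕1⊕0⊕0⊕0⊕1⊕0⊕0⊕1⊕0⊕1⊕0⊕1⊕1⊕1 = 0
p4 = XOR of data positions {5,6,7,12,13,14,15,20,21,22,23,28,29,30,31} = 0⊕1⊕0⊕0⊕1⊕1⊕0⊕1⊕0⊕0⊕1⊕0⊕1⊕1⊕1 = 0
p8 = XOR of data positions {9,10,11,12,13,14,15,24,25,26,27,28,29,30,31} = 0⊕0⊕0⊕0⊕1⊕1⊕0⊕1⊕1⊕0⊕1⊕0⊕1⊕1⊕1 = 0
p16 = XOR of data positions {17,18,19,20,21,22,23,24,25,26,27,28,29,30,31} = 1⊕0⊕1⊕1⊕0⊕0⊕1⊕1⊕1⊕0⊕1⊕0⊕1⊕1⊕1 = 0
Codeword b1..b31 = 1010010000001100101100111010111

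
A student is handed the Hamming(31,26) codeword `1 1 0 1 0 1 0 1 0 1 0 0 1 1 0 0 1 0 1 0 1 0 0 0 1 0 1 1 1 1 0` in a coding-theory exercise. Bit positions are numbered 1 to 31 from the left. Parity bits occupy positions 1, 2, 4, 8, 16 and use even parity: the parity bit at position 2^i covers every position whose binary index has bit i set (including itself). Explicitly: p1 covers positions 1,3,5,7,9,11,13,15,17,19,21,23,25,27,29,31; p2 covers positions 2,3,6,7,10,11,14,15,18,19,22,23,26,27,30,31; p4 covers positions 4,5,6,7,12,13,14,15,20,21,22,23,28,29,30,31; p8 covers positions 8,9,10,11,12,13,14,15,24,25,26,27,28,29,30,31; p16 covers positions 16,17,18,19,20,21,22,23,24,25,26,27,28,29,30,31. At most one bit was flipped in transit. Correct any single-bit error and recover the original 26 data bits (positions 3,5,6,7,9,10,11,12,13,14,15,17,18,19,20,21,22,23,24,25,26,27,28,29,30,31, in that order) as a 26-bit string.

s1: b1⊕b3⊕b5⊕b7⊕b9⊕b11⊕b13⊕b15⊕b17⊕b19⊕b21⊕b23⊕b25⊕b27⊕b29⊕b31 = 1⊕0⊕0⊕0⊕0⊕0⊕1⊕0⊕1⊕1⊕1⊕0⊕1⊕1⊕1⊕0 = 0
s2: b2⊕b3⊕b6⊕b7⊕b10⊕b11⊕b14⊕b15⊕b18⊕b19⊕b22⊕b23⊕b26⊕b27⊕b30⊕b31 = 1⊕0⊕1⊕0⊕1⊕0⊕1⊕0⊕0⊕1⊕0⊕0⊕0⊕1⊕1⊕0 = 1
s4: b4⊕b5⊕b6⊕b7⊕b12⊕b13⊕b14⊕b15⊕b20⊕b21⊕b22⊕b23⊕b28⊕b29⊕b30⊕b31 = 1⊕0⊕1⊕0⊕0⊕1⊕1⊕0⊕0⊕1⊕0⊕0⊕1⊕1⊕1⊕0 = 0
s8: b8⊕b9⊕b10⊕b11⊕b12⊕b13⊕b14⊕b15⊕b24⊕b25⊕b26⊕b27⊕b28⊕b29⊕b30⊕b31 = 1⊕0⊕1⊕0⊕0⊕1⊕1⊕0⊕0⊕1⊕0⊕1⊕1⊕1⊕1⊕0 = 1
s16: b16⊕b17⊕b18⊕b19⊕b20⊕b21⊕b22⊕b23⊕b24⊕b25⊕b26⊕b27⊕b28⊕b29⊕b30⊕b31 = 0⊕1⊕0⊕1⊕0⊕1⊕0⊕0⊕0⊕1⊕0⊕1⊕1⊕1⊕1⊕0 = 0
Syndrome (s16...s1) = 01010 → position 10.
Flip bit 10: corrected codeword = 1101010100001100101010001011110
Data bits at positions 3,5,6,7,9,10,11,12,13,14,15,17,18,19,20,21,22,23,24,25,26,27,28,29,30,31: 00100000110101010001011110

00100000110101010001011110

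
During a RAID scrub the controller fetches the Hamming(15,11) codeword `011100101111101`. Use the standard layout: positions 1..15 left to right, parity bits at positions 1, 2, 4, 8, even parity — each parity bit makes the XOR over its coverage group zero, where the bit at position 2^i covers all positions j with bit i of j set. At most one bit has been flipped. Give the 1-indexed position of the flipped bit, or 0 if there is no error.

4

s1: b1⊕b3⊕b5⊕b7⊕b9⊕b11⊕b13⊕b15 = 0⊕1⊕0⊕1⊕1⊕1⊕1⊕1 = 0
s2: b2⊕b3⊕b6⊕b7⊕b10⊕b11⊕b14⊕b15 = 1⊕1⊕0⊕1⊕1⊕1⊕0⊕1 = 0
s4: b4⊕b5⊕b6⊕b7⊕b12⊕b13⊕b14⊕b15 = 1⊕0⊕0⊕1⊕1⊕1⊕0⊕1 = 1
s8: b8⊕b9⊕b10⊕b11⊕b12⊕b13⊕b14⊕b15 = 0⊕1⊕1⊕1⊕1⊕1⊕0⊕1 = 0
Syndrome (s8...s1) = 0100 → position 4.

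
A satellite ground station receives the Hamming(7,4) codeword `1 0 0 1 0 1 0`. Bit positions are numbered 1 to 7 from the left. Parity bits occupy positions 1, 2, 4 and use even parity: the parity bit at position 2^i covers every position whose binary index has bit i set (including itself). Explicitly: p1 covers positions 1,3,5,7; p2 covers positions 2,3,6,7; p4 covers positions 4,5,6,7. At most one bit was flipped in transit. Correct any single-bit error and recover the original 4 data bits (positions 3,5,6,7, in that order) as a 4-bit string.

s1: b1⊕b3⊕b5⊕b7 = 1⊕0⊕0⊕0 = 1
s2: b2⊕b3⊕b6⊕b7 = 0⊕0⊕1⊕0 = 1
s4: b4⊕b5⊕b6⊕b7 = 1⊕0⊕1⊕0 = 0
Syndrome (s4...s1) = 011 → position 3.
Flip bit 3: corrected codeword = 1011010
Data bits at positions 3,5,6,7: 1010

1010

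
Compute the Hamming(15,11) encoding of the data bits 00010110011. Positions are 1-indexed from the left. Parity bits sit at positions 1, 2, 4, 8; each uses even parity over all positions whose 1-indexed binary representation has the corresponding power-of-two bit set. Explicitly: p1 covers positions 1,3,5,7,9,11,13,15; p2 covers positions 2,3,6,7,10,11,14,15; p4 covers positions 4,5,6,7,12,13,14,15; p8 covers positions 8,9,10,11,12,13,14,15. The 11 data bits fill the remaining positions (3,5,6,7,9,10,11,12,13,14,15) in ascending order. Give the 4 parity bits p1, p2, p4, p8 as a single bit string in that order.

Place data bits at non-power-of-two positions: b3=0, b5=0, b6=0, b7=1, b9=0, b10=1, b11=1, b12=0, b13=0, b14=1, b15=1.
p1 = XOR of data positions {3,5,7,9,11,13,15} = 0⊕0⊕1⊕0⊕1⊕0⊕1 = 1
p2 = XOR of data positions {3,6,7,10,11,14,15} = 0⊕0⊕1⊕1⊕1⊕1⊕1 = 1
p4 = XOR of data positions {5,6,7,12,13,14,15} = 0⊕0⊕1⊕0⊕0⊕1⊕1 = 1
p8 = XOR of data positions {9,10,11,12,13,14,15} = 0⊕1⊕1⊕0⊕0⊕1⊕1 = 0
Parity bits p1,p2,p4,p8 = 1110

1110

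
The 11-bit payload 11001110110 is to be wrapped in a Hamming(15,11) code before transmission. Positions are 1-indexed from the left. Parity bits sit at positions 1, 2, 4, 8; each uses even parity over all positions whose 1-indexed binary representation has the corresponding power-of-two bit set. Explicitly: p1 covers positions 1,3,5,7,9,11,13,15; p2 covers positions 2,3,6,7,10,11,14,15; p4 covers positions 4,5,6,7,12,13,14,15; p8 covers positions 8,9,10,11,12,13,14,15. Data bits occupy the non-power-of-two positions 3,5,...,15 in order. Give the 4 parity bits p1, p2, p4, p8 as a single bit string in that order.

1011

Place data bits at non-power-of-two positions: b3=1, b5=1, b6=0, b7=0, b9=1, b10=1, b11=1, b12=0, b13=1, b14=1, b15=0.
p1 = XOR of data positions {3,5,7,9,11,13,15} = 1⊕1⊕0⊕1⊕1⊕1⊕0 = 1
p2 = XOR of data positions {3,6,7,10,11,14,15} = 1⊕0⊕0⊕1⊕1⊕1⊕0 = 0
p4 = XOR of data positions {5,6,7,12,13,14,15} = 1⊕0⊕0⊕0⊕1⊕1⊕0 = 1
p8 = XOR of data positions {9,10,11,12,13,14,15} = 1⊕1⊕1⊕0⊕1⊕1⊕0 = 1
Parity bits p1,p2,p4,p8 = 1011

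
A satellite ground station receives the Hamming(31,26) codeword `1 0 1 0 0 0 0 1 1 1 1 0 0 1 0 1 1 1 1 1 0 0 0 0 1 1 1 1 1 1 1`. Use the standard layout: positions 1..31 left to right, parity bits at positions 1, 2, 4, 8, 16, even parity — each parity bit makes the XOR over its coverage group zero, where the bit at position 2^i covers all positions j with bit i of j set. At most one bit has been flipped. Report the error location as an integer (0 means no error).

0

s1: b1⊕b3⊕b5⊕b7⊕b9⊕b11⊕b13⊕b15⊕b17⊕b19⊕b21⊕b23⊕b25⊕b27⊕b29⊕b31 = 1⊕1⊕0⊕0⊕1⊕1⊕0⊕0⊕1⊕1⊕0⊕0⊕1⊕1⊕1⊕1 = 0
s2: b2⊕b3⊕b6⊕b7⊕b10⊕b11⊕b14⊕b15⊕b18⊕b19⊕b22⊕b23⊕b26⊕b27⊕b30⊕b31 = 0⊕1⊕0⊕0⊕1⊕1⊕1⊕0⊕1⊕1⊕0⊕0⊕1⊕1⊕1⊕1 = 0
s4: b4⊕b5⊕b6⊕b7⊕b12⊕b13⊕b14⊕b15⊕b20⊕b21⊕b22⊕b23⊕b28⊕b29⊕b30⊕b31 = 0⊕0⊕0⊕0⊕0⊕0⊕1⊕0⊕1⊕0⊕0⊕0⊕1⊕1⊕1⊕1 = 0
s8: b8⊕b9⊕b10⊕b11⊕b12⊕b13⊕b14⊕b15⊕b24⊕b25⊕b26⊕b27⊕b28⊕b29⊕b30⊕b31 = 1⊕1⊕1⊕1⊕0⊕0⊕1⊕0⊕0⊕1⊕1⊕1⊕1⊕1⊕1⊕1 = 0
s16: b16⊕b17⊕b18⊕b19⊕b20⊕b21⊕b22⊕b23⊕b24⊕b25⊕b26⊕b27⊕b28⊕b29⊕b30⊕b31 = 1⊕1⊕1⊕1⊕1⊕0⊕0⊕0⊕0⊕1⊕1⊕1⊕1⊕1⊕1⊕1 = 0
Syndrome (s16...s1) = 00000 → position 0 (no error).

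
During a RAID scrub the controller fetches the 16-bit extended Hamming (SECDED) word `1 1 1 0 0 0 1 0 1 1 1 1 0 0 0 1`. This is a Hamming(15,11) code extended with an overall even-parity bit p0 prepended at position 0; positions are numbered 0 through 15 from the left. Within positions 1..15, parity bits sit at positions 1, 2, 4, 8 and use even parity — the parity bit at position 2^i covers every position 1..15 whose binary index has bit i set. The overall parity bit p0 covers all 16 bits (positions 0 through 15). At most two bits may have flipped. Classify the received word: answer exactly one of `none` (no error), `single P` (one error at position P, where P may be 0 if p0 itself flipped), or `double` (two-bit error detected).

single 10

s1: b1⊕b3⊕b5⊕b7⊕b9⊕b11⊕b13⊕b15 = 1⊕0⊕0⊕0⊕1⊕1⊕0⊕1 = 0
s2: b2⊕b3⊕b6⊕b7⊕b10⊕b11⊕b14⊕b15 = 1⊕0⊕1⊕0⊕1⊕1⊕0⊕1 = 1
s4: b4⊕b5⊕b6⊕b7⊕b12⊕b13⊕b14⊕b15 = 0⊕0⊕1⊕0⊕0⊕0⊕0⊕1 = 0
s8: b8⊕b9⊕b10⊕b11⊕b12⊕b13⊕b14⊕b15 = 1⊕1⊕1⊕1⊕0⊕0⊕0⊕1 = 1
Syndrome (s8...s1) = 1010 → position 10.
Overall parity (XOR of all 16 bits, including p0): 1⊕1⊕1⊕0⊕0⊕0⊕1⊕0⊕1⊕1⊕1⊕1⊕0⊕0⊕0⊕1 = 1
Overall=1, syndrome position=10 → single-bit error at position 10.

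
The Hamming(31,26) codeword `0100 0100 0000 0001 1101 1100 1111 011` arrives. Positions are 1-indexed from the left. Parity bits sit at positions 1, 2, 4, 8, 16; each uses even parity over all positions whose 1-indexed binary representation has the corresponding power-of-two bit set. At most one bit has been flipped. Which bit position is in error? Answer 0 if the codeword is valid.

s1: b1⊕b3⊕b5⊕b7⊕b9⊕b11⊕b13⊕b15⊕b17⊕b19⊕b21⊕b23⊕b25⊕b27⊕b29⊕b31 = 0⊕0⊕0⊕0⊕0⊕0⊕0⊕0⊕1⊕0⊕1⊕0⊕1⊕1⊕0⊕1 = 1
s2: b2⊕b3⊕b6⊕b7⊕b10⊕b11⊕b14⊕b15⊕b18⊕b19⊕b22⊕b23⊕b26⊕b27⊕b30⊕b31 = 1⊕0⊕1⊕0⊕0⊕0⊕0⊕0⊕1⊕0⊕1⊕0⊕1⊕1⊕1⊕1 = 0
s4: b4⊕b5⊕b6⊕b7⊕b12⊕b13⊕b14⊕b15⊕b20⊕b21⊕b22⊕b23⊕b28⊕b29⊕b30⊕b31 = 0⊕0⊕1⊕0⊕0⊕0⊕0⊕0⊕1⊕1⊕1⊕0⊕1⊕0⊕1⊕1 = 1
s8: b8⊕b9⊕b10⊕b11⊕b12⊕b13⊕b14⊕b15⊕b24⊕b25⊕b26⊕b27⊕b28⊕b29⊕b30⊕b31 = 0⊕0⊕0⊕0⊕0⊕0⊕0⊕0⊕0⊕1⊕1⊕1⊕1⊕0⊕1⊕1 = 0
s16: b16⊕b17⊕b18⊕b19⊕b20⊕b21⊕b22⊕b23⊕b24⊕b25⊕b26⊕b27⊕b28⊕b29⊕b30⊕b31 = 1⊕1⊕1⊕0⊕1⊕1⊕1⊕0⊕0⊕1⊕1⊕1⊕1⊕0⊕1⊕1 = 0
Syndrome (s16...s1) = 00101 → position 5.

5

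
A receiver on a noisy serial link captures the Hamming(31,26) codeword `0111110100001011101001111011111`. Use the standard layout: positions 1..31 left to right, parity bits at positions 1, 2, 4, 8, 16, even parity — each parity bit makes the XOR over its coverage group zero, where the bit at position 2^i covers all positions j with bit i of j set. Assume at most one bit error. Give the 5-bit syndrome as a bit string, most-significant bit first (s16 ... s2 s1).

00101

s1: b1⊕b3⊕b5⊕b7⊕b9⊕b11⊕b13⊕b15⊕b17⊕b19⊕b21⊕b23⊕b25⊕b27⊕b29⊕b31 = 0⊕1⊕1⊕0⊕0⊕0⊕1⊕1⊕1⊕1⊕0⊕1⊕1⊕1⊕1⊕1 = 1
s2: b2⊕b3⊕b6⊕b7⊕b10⊕b11⊕b14⊕b15⊕b18⊕b19⊕b22⊕b23⊕b26⊕b27⊕b30⊕b31 = 1⊕1⊕1⊕0⊕0⊕0⊕0⊕1⊕0⊕1⊕1⊕1⊕0⊕1⊕1⊕1 = 0
s4: b4⊕b5⊕b6⊕b7⊕b12⊕b13⊕b14⊕b15⊕b20⊕b21⊕b22⊕b23⊕b28⊕b29⊕b30⊕b31 = 1⊕1⊕1⊕0⊕0⊕1⊕0⊕1⊕0⊕0⊕1⊕1⊕1⊕1⊕1⊕1 = 1
s8: b8⊕b9⊕b10⊕b11⊕b12⊕b13⊕b14⊕b15⊕b24⊕b25⊕b26⊕b27⊕b28⊕b29⊕b30⊕b31 = 1⊕0⊕0⊕0⊕0⊕1⊕0⊕1⊕1⊕1⊕0⊕1⊕1⊕1⊕1⊕1 = 0
s16: b16⊕b17⊕b18⊕b19⊕b20⊕b21⊕b22⊕b23⊕b24⊕b25⊕b26⊕b27⊕b28⊕b29⊕b30⊕b31 = 1⊕1⊕0⊕1⊕0⊕0⊕1⊕1⊕1⊕1⊕0⊕1⊕1⊕1⊕1⊕1 = 0
Syndrome (s16...s1) = 00101 → position 5.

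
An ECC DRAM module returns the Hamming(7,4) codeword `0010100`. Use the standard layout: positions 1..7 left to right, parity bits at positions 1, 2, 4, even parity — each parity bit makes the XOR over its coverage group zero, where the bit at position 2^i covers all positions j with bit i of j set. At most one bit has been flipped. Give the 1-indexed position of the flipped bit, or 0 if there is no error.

6

s1: b1⊕b3⊕b5⊕b7 = 0⊕1⊕1⊕0 = 0
s2: b2⊕b3⊕b6⊕b7 = 0⊕1⊕0⊕0 = 1
s4: b4⊕b5⊕b6⊕b7 = 0⊕1⊕0⊕0 = 1
Syndrome (s4...s1) = 110 → position 6.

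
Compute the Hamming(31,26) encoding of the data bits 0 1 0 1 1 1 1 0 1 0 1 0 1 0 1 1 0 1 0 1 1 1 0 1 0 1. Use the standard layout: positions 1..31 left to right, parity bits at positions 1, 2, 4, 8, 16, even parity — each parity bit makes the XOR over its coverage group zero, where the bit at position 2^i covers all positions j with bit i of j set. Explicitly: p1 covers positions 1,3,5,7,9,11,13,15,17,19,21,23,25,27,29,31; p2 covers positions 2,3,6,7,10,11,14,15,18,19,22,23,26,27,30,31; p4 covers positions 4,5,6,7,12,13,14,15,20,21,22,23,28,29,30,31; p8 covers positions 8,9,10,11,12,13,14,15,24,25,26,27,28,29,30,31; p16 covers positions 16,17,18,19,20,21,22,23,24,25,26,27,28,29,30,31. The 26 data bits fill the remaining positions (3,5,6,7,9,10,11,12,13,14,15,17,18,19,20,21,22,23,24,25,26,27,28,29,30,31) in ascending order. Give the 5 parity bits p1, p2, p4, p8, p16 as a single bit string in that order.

Place data bits at non-power-of-two positions: b3=0, b5=1, b6=0, b7=1, b9=1, b10=1, b11=1, b12=0, b13=1, b14=0, b15=1, b17=0, b18=1, b19=0, b20=1, b21=1, b22=0, b23=1, b24=0, b25=1, b26=1, b27=1, b28=0, b29=1, b30=0, b31=1.
p1 = XOR of data positions {3,5,7,9,11,13,15,17,19,21,23,25,27,29,31} = 0⊕1⊕1⊕1⊕1⊕1⊕1⊕0⊕0⊕1⊕1⊕1⊕1⊕1⊕1 = 0
p2 = XOR of data positions {3,6,7,10,11,14,15,18,19,22,23,26,27,30,31} = 0⊕0⊕1⊕1⊕1⊕0⊕1⊕1⊕0⊕0⊕1⊕1⊕1⊕0⊕1 = 1
p4 = XOR of data positions {5,6,7,12,13,14,15,20,21,22,23,28,29,30,31} = 1⊕0⊕1⊕0⊕1⊕0⊕1⊕1⊕1⊕0⊕1⊕0⊕1⊕0⊕1 = 1
p8 = XOR of data positions {9,10,11,12,13,14,15,24,25,26,27,28,29,30,31} = 1⊕1⊕1⊕0⊕1⊕0⊕1⊕0⊕1⊕1⊕1⊕0⊕1⊕0⊕1 = 0
p16 = XOR of data positions {17,18,19,20,21,22,23,24,25,26,27,28,29,30,31} = 0⊕1⊕0⊕1⊕1⊕0⊕1⊕0⊕1⊕1⊕1⊕0⊕1⊕0⊕1 = 1
Parity bits p1,p2,p4,p8,p16 = 01101

01101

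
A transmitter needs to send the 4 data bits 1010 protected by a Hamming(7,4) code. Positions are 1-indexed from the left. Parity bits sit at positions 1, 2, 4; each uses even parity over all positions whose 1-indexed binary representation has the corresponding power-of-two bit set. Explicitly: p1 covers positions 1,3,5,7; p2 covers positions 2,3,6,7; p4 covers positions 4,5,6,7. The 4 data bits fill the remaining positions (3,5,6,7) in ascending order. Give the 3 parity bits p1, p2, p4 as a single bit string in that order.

Place data bits at non-power-of-two positions: b3=1, b5=0, b6=1, b7=0.
p1 = XOR of data positions {3,5,7} = 1⊕0⊕0 = 1
p2 = XOR of data positions {3,6,7} = 1⊕1⊕0 = 0
p4 = XOR of data positions {5,6,7} = 0⊕1⊕0 = 1
Parity bits p1,p2,p4 = 101

101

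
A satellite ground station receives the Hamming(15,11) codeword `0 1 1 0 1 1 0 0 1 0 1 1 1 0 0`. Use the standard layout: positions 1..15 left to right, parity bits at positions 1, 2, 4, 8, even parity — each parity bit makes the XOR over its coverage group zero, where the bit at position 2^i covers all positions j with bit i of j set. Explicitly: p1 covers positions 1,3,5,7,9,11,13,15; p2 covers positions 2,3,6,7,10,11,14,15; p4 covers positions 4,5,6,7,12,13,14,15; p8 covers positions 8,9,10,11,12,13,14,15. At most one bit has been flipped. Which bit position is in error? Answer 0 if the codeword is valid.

s1: b1⊕b3⊕b5⊕b7⊕b9⊕b11⊕b13⊕b15 = 0⊕1⊕1⊕0⊕1⊕1⊕1⊕0 = 1
s2: b2⊕b3⊕b6⊕b7⊕b10⊕b11⊕b14⊕b15 = 1⊕1⊕1⊕0⊕0⊕1⊕0⊕0 = 0
s4: b4⊕b5⊕b6⊕b7⊕b12⊕b13⊕b14⊕b15 = 0⊕1⊕1⊕0⊕1⊕1⊕0⊕0 = 0
s8: b8⊕b9⊕b10⊕b11⊕b12⊕b13⊕b14⊕b15 = 0⊕1⊕0⊕1⊕1⊕1⊕0⊕0 = 0
Syndrome (s8...s1) = 0001 → position 1.

1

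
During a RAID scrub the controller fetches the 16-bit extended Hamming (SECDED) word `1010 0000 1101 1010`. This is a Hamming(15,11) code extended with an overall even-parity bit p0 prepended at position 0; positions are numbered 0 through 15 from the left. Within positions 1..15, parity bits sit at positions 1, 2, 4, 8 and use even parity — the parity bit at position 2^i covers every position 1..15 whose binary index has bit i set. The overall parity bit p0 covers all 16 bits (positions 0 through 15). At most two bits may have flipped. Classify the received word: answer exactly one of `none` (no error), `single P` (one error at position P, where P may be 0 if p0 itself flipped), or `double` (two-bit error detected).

s1: b1⊕b3⊕b5⊕b7⊕b9⊕b11⊕b13⊕b15 = 0⊕0⊕0⊕0⊕1⊕1⊕0⊕0 = 0
s2: b2⊕b3⊕b6⊕b7⊕b10⊕b11⊕b14⊕b15 = 1⊕0⊕0⊕0⊕0⊕1⊕1⊕0 = 1
s4: b4⊕b5⊕b6⊕b7⊕b12⊕b13⊕b14⊕b15 = 0⊕0⊕0⊕0⊕1⊕0⊕1⊕0 = 0
s8: b8⊕b9⊕b10⊕b11⊕b12⊕b13⊕b14⊕b15 = 1⊕1⊕0⊕1⊕1⊕0⊕1⊕0 = 1
Syndrome (s8...s1) = 1010 → position 10.
Overall parity (XOR of all 16 bits, including p0): 1⊕0⊕1⊕0⊕0⊕0⊕0⊕0⊕1⊕1⊕0⊕1⊕1⊕0⊕1⊕0 = 1
Overall=1, syndrome position=10 → single-bit error at position 10.

single 10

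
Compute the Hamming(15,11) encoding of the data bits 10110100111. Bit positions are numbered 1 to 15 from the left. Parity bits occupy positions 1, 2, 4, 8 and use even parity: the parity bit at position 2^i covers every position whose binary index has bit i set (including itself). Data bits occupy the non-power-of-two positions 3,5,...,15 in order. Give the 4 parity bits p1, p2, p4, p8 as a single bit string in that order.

Place data bits at non-power-of-two positions: b3=1, b5=0, b6=1, b7=1, b9=0, b10=1, b11=0, b12=0, b13=1, b14=1, b15=1.
p1 = XOR of data positions {3,5,7,9,11,13,15} = 1⊕0⊕1⊕0⊕0⊕1⊕1 = 0
p2 = XOR of data positions {3,6,7,10,11,14,15} = 1⊕1⊕1⊕1⊕0⊕1⊕1 = 0
p4 = XOR of data positions {5,6,7,12,13,14,15} = 0⊕1⊕1⊕0⊕1⊕1⊕1 = 1
p8 = XOR of data positions {9,10,11,12,13,14,15} = 0⊕1⊕0⊕0⊕1⊕1⊕1 = 0
Parity bits p1,p2,p4,p8 = 0010

0010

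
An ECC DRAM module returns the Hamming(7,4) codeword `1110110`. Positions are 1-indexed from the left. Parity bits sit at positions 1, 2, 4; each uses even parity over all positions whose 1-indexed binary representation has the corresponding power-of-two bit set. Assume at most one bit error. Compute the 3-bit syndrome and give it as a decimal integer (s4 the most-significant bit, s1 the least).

s1: b1⊕b3⊕b5⊕b7 = 1⊕1⊕1⊕0 = 1
s2: b2⊕b3⊕b6⊕b7 = 1⊕1⊕1⊕0 = 1
s4: b4⊕b5⊕b6⊕b7 = 0⊕1⊕1⊕0 = 0
Syndrome (s4...s1) = 011 → position 3.

3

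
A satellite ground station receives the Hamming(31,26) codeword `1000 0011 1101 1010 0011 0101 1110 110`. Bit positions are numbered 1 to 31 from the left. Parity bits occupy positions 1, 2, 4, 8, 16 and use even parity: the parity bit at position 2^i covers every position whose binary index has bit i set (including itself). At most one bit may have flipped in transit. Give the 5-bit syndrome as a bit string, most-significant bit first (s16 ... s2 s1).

10001

s1: b1⊕b3⊕b5⊕b7⊕b9⊕b11⊕b13⊕b15⊕b17⊕b19⊕b21⊕b23⊕b25⊕b27⊕b29⊕b31 = 1⊕0⊕0⊕1⊕1⊕0⊕1⊕1⊕0⊕1⊕0⊕0⊕1⊕1⊕1⊕0 = 1
s2: b2⊕b3⊕b6⊕b7⊕b10⊕b11⊕b14⊕b15⊕b18⊕b19⊕b22⊕b23⊕b26⊕b27⊕b30⊕b31 = 0⊕0⊕0⊕1⊕1⊕0⊕0⊕1⊕0⊕1⊕1⊕0⊕1⊕1⊕1⊕0 = 0
s4: b4⊕b5⊕b6⊕b7⊕b12⊕b13⊕b14⊕b15⊕b20⊕b21⊕b22⊕b23⊕b28⊕b29⊕b30⊕b31 = 0⊕0⊕0⊕1⊕1⊕1⊕0⊕1⊕1⊕0⊕1⊕0⊕0⊕1⊕1⊕0 = 0
s8: b8⊕b9⊕b10⊕b11⊕b12⊕b13⊕b14⊕b15⊕b24⊕b25⊕b26⊕b27⊕b28⊕b29⊕b30⊕b31 = 1⊕1⊕1⊕0⊕1⊕1⊕0⊕1⊕1⊕1⊕1⊕1⊕0⊕1⊕1⊕0 = 0
s16: b16⊕b17⊕b18⊕b19⊕b20⊕b21⊕b22⊕b23⊕b24⊕b25⊕b26⊕b27⊕b28⊕b29⊕b30⊕b31 = 0⊕0⊕0⊕1⊕1⊕0⊕1⊕0⊕1⊕1⊕1⊕1⊕0⊕1⊕1⊕0 = 1
Syndrome (s16...s1) = 10001 → position 17.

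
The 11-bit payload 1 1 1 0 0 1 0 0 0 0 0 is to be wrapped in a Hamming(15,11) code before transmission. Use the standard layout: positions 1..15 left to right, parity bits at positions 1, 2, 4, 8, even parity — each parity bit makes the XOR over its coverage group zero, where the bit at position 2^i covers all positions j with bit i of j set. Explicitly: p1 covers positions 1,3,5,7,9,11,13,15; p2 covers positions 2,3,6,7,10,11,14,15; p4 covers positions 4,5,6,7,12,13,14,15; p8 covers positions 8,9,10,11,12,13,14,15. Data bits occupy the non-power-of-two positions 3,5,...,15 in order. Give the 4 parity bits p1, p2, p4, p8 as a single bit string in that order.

0101

Place data bits at non-power-of-two positions: b3=1, b5=1, b6=1, b7=0, b9=0, b10=1, b11=0, b12=0, b13=0, b14=0, b15=0.
p1 = XOR of data positions {3,5,7,9,11,13,15} = 1⊕1⊕0⊕0⊕0⊕0⊕0 = 0
p2 = XOR of data positions {3,6,7,10,11,14,15} = 1⊕1⊕0⊕1⊕0⊕0⊕0 = 1
p4 = XOR of data positions {5,6,7,12,13,14,15} = 1⊕1⊕0⊕0⊕0⊕0⊕0 = 0
p8 = XOR of data positions {9,10,11,12,13,14,15} = 0⊕1⊕0⊕0⊕0⊕0⊕0 = 1
Parity bits p1,p2,p4,p8 = 0101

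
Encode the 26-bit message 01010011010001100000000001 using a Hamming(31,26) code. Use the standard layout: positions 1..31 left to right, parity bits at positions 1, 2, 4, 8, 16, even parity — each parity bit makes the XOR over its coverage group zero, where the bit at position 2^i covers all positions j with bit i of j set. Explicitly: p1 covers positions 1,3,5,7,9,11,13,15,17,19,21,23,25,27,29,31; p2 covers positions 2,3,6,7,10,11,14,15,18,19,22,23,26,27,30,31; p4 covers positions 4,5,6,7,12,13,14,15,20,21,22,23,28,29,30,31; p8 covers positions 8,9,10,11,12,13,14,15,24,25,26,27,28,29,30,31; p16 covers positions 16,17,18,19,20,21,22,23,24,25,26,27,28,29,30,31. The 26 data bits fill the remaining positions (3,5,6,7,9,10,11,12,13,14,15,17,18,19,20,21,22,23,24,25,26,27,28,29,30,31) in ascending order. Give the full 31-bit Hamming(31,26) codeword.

Place data bits at non-power-of-two positions: b3=0, b5=1, b6=0, b7=1, b9=0, b10=0, b11=1, b12=1, b13=0, b14=1, b15=0, b17=0, b18=0, b19=1, b20=1, b21=0, b22=0, b23=0, b24=0, b25=0, b26=0, b27=0, b28=0, b29=0, b30=0, b31=1.
p1 = XOR of data positions {3,5,7,9,11,13,15,17,19,21,23,25,27,29,31} = 0⊕1⊕1⊕0⊕1⊕0⊕0⊕0⊕1⊕0⊕0⊕0⊕0⊕0⊕1 = 1
p2 = XOR of data positions {3,6,7,10,11,14,15,18,19,22,23,26,27,30,31} = 0⊕0⊕1⊕0⊕1⊕1⊕0⊕0⊕1⊕0⊕0⊕0⊕0⊕0⊕1 = 1
p4 = XOR of data positions {5,6,7,12,13,14,15,20,21,22,23,28,29,30,31} = 1⊕0⊕1⊕1⊕0⊕1⊕0⊕1⊕0⊕0⊕0⊕0⊕0⊕0⊕1 = 0
p8 = XOR of data positions {9,10,11,12,13,14,15,24,25,26,27,28,29,30,31} = 0⊕0⊕1⊕1⊕0⊕1⊕0⊕0⊕0⊕0⊕0⊕0⊕0⊕0⊕1 = 0
p16 = XOR of data positions {17,18,19,20,21,22,23,24,25,26,27,28,29,30,31} = 0⊕0⊕1⊕1⊕0⊕0⊕0⊕0⊕0⊕0⊕0⊕0⊕0⊕0⊕1 = 1
Codeword b1..b31 = 1100101000110101001100000000001

1100101000110101001100000000001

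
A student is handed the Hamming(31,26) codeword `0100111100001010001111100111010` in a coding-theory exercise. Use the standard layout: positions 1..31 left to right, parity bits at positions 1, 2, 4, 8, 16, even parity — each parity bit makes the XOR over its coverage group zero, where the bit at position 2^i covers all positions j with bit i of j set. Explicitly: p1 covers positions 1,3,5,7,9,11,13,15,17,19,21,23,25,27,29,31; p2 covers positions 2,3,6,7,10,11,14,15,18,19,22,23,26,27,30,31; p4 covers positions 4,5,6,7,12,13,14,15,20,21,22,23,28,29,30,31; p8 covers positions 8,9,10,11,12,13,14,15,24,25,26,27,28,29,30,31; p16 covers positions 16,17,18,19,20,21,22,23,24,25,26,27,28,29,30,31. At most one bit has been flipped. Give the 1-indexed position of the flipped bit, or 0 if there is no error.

28

s1: b1⊕b3⊕b5⊕b7⊕b9⊕b11⊕b13⊕b15⊕b17⊕b19⊕b21⊕b23⊕b25⊕b27⊕b29⊕b31 = 0⊕0⊕1⊕1⊕0⊕0⊕1⊕1⊕0⊕1⊕1⊕1⊕0⊕1⊕0⊕0 = 0
s2: b2⊕b3⊕b6⊕b7⊕b10⊕b11⊕b14⊕b15⊕b18⊕b19⊕b22⊕b23⊕b26⊕b27⊕b30⊕b31 = 1⊕0⊕1⊕1⊕0⊕0⊕0⊕1⊕0⊕1⊕1⊕1⊕1⊕1⊕1⊕0 = 0
s4: b4⊕b5⊕b6⊕b7⊕b12⊕b13⊕b14⊕b15⊕b20⊕b21⊕b22⊕b23⊕b28⊕b29⊕b30⊕b31 = 0⊕1⊕1⊕1⊕0⊕1⊕0⊕1⊕1⊕1⊕1⊕1⊕1⊕0⊕1⊕0 = 1
s8: b8⊕b9⊕b10⊕b11⊕b12⊕b13⊕b14⊕b15⊕b24⊕b25⊕b26⊕b27⊕b28⊕b29⊕b30⊕b31 = 1⊕0⊕0⊕0⊕0⊕1⊕0⊕1⊕0⊕0⊕1⊕1⊕1⊕0⊕1⊕0 = 1
s16: b16⊕b17⊕b18⊕b19⊕b20⊕b21⊕b22⊕b23⊕b24⊕b25⊕b26⊕b27⊕b28⊕b29⊕b30⊕b31 = 0⊕0⊕0⊕1⊕1⊕1⊕1⊕1⊕0⊕0⊕1⊕1⊕1⊕0⊕1⊕0 = 1
Syndrome (s16...s1) = 11100 → position 28.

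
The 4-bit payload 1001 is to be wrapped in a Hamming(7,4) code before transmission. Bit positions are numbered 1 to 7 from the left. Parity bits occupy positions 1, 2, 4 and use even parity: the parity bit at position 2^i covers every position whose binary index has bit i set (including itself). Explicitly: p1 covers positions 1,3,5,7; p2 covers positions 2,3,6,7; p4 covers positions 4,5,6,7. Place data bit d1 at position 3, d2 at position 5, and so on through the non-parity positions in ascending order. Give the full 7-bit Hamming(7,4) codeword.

0011001

Place data bits at non-power-of-two positions: b3=1, b5=0, b6=0, b7=1.
p1 = XOR of data positions {3,5,7} = 1⊕0⊕1 = 0
p2 = XOR of data positions {3,6,7} = 1⊕0⊕1 = 0
p4 = XOR of data positions {5,6,7} = 0⊕0⊕1 = 1
Codeword b1..b7 = 0011001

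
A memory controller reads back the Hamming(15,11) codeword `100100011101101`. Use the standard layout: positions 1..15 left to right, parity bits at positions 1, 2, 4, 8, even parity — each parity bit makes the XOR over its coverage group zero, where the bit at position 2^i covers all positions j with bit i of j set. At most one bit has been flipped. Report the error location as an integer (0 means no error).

s1: b1⊕b3⊕b5⊕b7⊕b9⊕b11⊕b13⊕b15 = 1⊕0⊕0⊕0⊕1⊕0⊕1⊕1 = 0
s2: b2⊕b3⊕b6⊕b7⊕b10⊕b11⊕b14⊕b15 = 0⊕0⊕0⊕0⊕1⊕0⊕0⊕1 = 0
s4: b4⊕b5⊕b6⊕b7⊕b12⊕b13⊕b14⊕b15 = 1⊕0⊕0⊕0⊕1⊕1⊕0⊕1 = 0
s8: b8⊕b9⊕b10⊕b11⊕b12⊕b13⊕b14⊕b15 = 1⊕1⊕1⊕0⊕1⊕1⊕0⊕1 = 0
Syndrome (s8...s1) = 0000 → position 0 (no error).

0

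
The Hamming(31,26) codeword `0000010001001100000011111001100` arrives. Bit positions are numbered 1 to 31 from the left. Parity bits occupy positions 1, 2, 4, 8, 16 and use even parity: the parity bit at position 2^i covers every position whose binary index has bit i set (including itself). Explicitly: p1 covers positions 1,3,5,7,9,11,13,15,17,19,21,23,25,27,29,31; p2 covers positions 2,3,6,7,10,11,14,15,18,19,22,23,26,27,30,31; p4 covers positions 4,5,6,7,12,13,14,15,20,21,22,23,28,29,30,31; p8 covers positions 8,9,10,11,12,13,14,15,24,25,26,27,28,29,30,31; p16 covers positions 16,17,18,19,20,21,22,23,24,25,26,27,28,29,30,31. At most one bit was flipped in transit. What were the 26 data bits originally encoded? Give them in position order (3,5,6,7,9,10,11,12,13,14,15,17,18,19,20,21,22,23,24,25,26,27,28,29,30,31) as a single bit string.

s1: b1⊕b3⊕b5⊕b7⊕b9⊕b11⊕b13⊕b15⊕b17⊕b19⊕b21⊕b23⊕b25⊕b27⊕b29⊕b31 = 0⊕0⊕0⊕0⊕0⊕0⊕1⊕0⊕0⊕0⊕1⊕1⊕1⊕0⊕1⊕0 = 1
s2: b2⊕b3⊕b6⊕b7⊕b10⊕b11⊕b14⊕b15⊕b18⊕b19⊕b22⊕b23⊕b26⊕b27⊕b30⊕b31 = 0⊕0⊕1⊕0⊕1⊕0⊕1⊕0⊕0⊕0⊕1⊕1⊕0⊕0⊕0⊕0 = 1
s4: b4⊕b5⊕b6⊕b7⊕b12⊕b13⊕b14⊕b15⊕b20⊕b21⊕b22⊕b23⊕b28⊕b29⊕b30⊕b31 = 0⊕0⊕1⊕0⊕0⊕1⊕1⊕0⊕0⊕1⊕1⊕1⊕1⊕1⊕0⊕0 = 0
s8: b8⊕b9⊕b10⊕b11⊕b12⊕b13⊕b14⊕b15⊕b24⊕b25⊕b26⊕b27⊕b28⊕b29⊕b30⊕b31 = 0⊕0⊕1⊕0⊕0⊕1⊕1⊕0⊕1⊕1⊕0⊕0⊕1⊕1⊕0⊕0 = 1
s16: b16⊕b17⊕b18⊕b19⊕b20⊕b21⊕b22⊕b23⊕b24⊕b25⊕b26⊕b27⊕b28⊕b29⊕b30⊕b31 = 0⊕0⊕0⊕0⊕0⊕1⊕1⊕1⊕1⊕1⊕0⊕0⊕1⊕1⊕0⊕0 = 1
Syndrome (s16...s1) = 11011 → position 27.
Flip bit 27: corrected codeword = 0000010001001100000011111011100
Data bits at positions 3,5,6,7,9,10,11,12,13,14,15,17,18,19,20,21,22,23,24,25,26,27,28,29,30,31: 00100100110000011111011100

00100100110000011111011100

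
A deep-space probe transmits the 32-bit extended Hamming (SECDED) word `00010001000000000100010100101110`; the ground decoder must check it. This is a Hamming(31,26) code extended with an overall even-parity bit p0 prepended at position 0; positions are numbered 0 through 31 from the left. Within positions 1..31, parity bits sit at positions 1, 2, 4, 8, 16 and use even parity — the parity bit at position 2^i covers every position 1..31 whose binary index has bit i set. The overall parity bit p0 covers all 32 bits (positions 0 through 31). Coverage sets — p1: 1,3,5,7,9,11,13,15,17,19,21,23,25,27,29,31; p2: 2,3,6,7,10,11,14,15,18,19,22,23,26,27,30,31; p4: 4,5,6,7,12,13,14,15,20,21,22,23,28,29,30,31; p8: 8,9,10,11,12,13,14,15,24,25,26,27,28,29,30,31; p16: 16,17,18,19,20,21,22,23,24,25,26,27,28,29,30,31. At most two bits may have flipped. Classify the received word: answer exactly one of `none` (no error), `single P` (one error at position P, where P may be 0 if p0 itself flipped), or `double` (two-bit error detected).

single 18

s1: b1⊕b3⊕b5⊕b7⊕b9⊕b11⊕b13⊕b15⊕b17⊕b19⊕b21⊕b23⊕b25⊕b27⊕b29⊕b31 = 0⊕1⊕0⊕1⊕0⊕0⊕0⊕0⊕1⊕0⊕1⊕1⊕0⊕0⊕1⊕0 = 0
s2: b2⊕b3⊕b6⊕b7⊕b10⊕b11⊕b14⊕b15⊕b18⊕b19⊕b22⊕b23⊕b26⊕b27⊕b30⊕b31 = 0⊕1⊕0⊕1⊕0⊕0⊕0⊕0⊕0⊕0⊕0⊕1⊕1⊕0⊕1⊕0 = 1
s4: b4⊕b5⊕b6⊕b7⊕b12⊕b13⊕b14⊕b15⊕b20⊕b21⊕b22⊕b23⊕b28⊕b29⊕b30⊕b31 = 0⊕0⊕0⊕1⊕0⊕0⊕0⊕0⊕0⊕1⊕0⊕1⊕1⊕1⊕1⊕0 = 0
s8: b8⊕b9⊕b10⊕b11⊕b12⊕b13⊕b14⊕b15⊕b24⊕b25⊕b26⊕b27⊕b28⊕b29⊕b30⊕b31 = 0⊕0⊕0⊕0⊕0⊕0⊕0⊕0⊕0⊕0⊕1⊕0⊕1⊕1⊕1⊕0 = 0
s16: b16⊕b17⊕b18⊕b19⊕b20⊕b21⊕b22⊕b23⊕b24⊕b25⊕b26⊕b27⊕b28⊕b29⊕b30⊕b31 = 0⊕1⊕0⊕0⊕0⊕1⊕0⊕1⊕0⊕0⊕1⊕0⊕1⊕1⊕1⊕0 = 1
Syndrome (s16...s1) = 10010 → position 18.
Overall parity (XOR of all 32 bits, including p0): 0⊕0⊕0⊕1⊕0⊕0⊕0⊕1⊕0⊕0⊕0⊕0⊕0⊕0⊕0⊕0⊕0⊕1⊕0⊕0⊕0⊕1⊕0⊕1⊕0⊕0⊕1⊕0⊕1⊕1⊕1⊕0 = 1
Overall=1, syndrome position=18 → single-bit error at position 18.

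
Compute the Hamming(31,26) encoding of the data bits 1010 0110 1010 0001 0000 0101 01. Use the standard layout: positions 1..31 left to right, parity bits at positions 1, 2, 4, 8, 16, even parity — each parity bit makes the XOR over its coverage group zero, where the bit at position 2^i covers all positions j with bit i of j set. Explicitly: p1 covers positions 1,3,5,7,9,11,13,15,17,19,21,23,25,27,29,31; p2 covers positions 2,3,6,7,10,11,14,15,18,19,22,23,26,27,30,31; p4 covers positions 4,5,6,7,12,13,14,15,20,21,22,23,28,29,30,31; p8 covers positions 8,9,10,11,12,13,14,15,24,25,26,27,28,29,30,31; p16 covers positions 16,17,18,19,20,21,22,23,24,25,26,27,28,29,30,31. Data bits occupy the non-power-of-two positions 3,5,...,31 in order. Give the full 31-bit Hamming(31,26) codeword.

0110010101101010000010000010101

Place data bits at non-power-of-two positions: b3=1, b5=0, b6=1, b7=0, b9=0, b10=1, b11=1, b12=0, b13=1, b14=0, b15=1, b17=0, b18=0, b19=0, b20=0, b21=1, b22=0, b23=0, b24=0, b25=0, b26=0, b27=1, b28=0, b29=1, b30=0, b31=1.
p1 = XOR of data positions {3,5,7,9,11,13,15,17,19,21,23,25,27,29,31} = 1⊕0⊕0⊕0⊕1⊕1⊕1⊕0⊕0⊕1⊕0⊕0⊕1⊕1⊕1 = 0
p2 = XOR of data positions {3,6,7,10,11,14,15,18,19,22,23,26,27,30,31} = 1⊕1⊕0⊕1⊕1⊕0⊕1⊕0⊕0⊕0⊕0⊕0⊕1⊕0⊕1 = 1
p4 = XOR of data positions {5,6,7,12,13,14,15,20,21,22,23,28,29,30,31} = 0⊕1⊕0⊕0⊕1⊕0⊕1⊕0⊕1⊕0⊕0⊕0⊕1⊕0⊕1 = 0
p8 = XOR of data positions {9,10,11,12,13,14,15,24,25,26,27,28,29,30,31} = 0⊕1⊕1⊕0⊕1⊕0⊕1⊕0⊕0⊕0⊕1⊕0⊕1⊕0⊕1 = 1
p16 = XOR of data positions {17,18,19,20,21,22,23,24,25,26,27,28,29,30,31} = 0⊕0⊕0⊕0⊕1⊕0⊕0⊕0⊕0⊕0⊕1⊕0⊕1⊕0⊕1 = 0
Codeword b1..b31 = 0110010101101010000010000010101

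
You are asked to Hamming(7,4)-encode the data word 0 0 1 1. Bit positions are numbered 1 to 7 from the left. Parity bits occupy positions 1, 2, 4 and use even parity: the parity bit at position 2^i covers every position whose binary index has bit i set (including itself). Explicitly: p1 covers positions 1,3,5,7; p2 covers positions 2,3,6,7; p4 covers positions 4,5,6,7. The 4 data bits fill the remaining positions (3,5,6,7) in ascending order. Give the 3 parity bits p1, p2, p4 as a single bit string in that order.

100

Place data bits at non-power-of-two positions: b3=0, b5=0, b6=1, b7=1.
p1 = XOR of data positions {3,5,7} = 0⊕0⊕1 = 1
p2 = XOR of data positions {3,6,7} = 0⊕1⊕1 = 0
p4 = XOR of data positions {5,6,7} = 0⊕1⊕1 = 0
Parity bits p1,p2,p4 = 100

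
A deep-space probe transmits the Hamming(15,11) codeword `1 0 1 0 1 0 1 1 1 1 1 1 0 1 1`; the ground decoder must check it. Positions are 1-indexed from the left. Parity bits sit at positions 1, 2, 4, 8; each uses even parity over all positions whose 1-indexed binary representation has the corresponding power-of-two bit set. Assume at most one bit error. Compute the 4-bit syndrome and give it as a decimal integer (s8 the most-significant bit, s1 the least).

13

s1: b1⊕b3⊕b5⊕b7⊕b9⊕b11⊕b13⊕b15 = 1⊕1⊕1⊕1⊕1⊕1⊕0⊕1 = 1
s2: b2⊕b3⊕b6⊕b7⊕b10⊕b11⊕b14⊕b15 = 0⊕1⊕0⊕1⊕1⊕1⊕1⊕1 = 0
s4: b4⊕b5⊕b6⊕b7⊕b12⊕b13⊕b14⊕b15 = 0⊕1⊕0⊕1⊕1⊕0⊕1⊕1 = 1
s8: b8⊕b9⊕b10⊕b11⊕b12⊕b13⊕b14⊕b15 = 1⊕1⊕1⊕1⊕1⊕0⊕1⊕1 = 1
Syndrome (s8...s1) = 1101 → position 13.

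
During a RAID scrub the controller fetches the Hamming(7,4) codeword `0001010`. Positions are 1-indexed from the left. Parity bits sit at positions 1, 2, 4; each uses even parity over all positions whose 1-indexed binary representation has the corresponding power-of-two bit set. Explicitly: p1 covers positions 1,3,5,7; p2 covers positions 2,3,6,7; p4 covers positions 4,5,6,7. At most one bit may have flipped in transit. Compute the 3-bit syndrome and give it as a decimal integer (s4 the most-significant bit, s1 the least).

2

s1: b1⊕b3⊕b5⊕b7 = 0⊕0⊕0⊕0 = 0
s2: b2⊕b3⊕b6⊕b7 = 0⊕0⊕1⊕0 = 1
s4: b4⊕b5⊕b6⊕b7 = 1⊕0⊕1⊕0 = 0
Syndrome (s4...s1) = 010 → position 2.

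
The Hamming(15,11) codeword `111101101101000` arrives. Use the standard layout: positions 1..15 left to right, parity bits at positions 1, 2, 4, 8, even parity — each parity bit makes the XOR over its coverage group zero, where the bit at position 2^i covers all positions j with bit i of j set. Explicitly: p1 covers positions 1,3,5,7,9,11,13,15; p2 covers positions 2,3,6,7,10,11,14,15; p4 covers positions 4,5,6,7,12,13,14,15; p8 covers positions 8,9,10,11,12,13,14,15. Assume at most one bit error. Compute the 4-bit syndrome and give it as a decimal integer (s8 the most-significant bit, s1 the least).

s1: b1⊕b3⊕b5⊕b7⊕b9⊕b11⊕b13⊕b15 = 1⊕1⊕0⊕1⊕1⊕0⊕0⊕0 = 0
s2: b2⊕b3⊕b6⊕b7⊕b10⊕b11⊕b14⊕b15 = 1⊕1⊕1⊕1⊕1⊕0⊕0⊕0 = 1
s4: b4⊕b5⊕b6⊕b7⊕b12⊕b13⊕b14⊕b15 = 1⊕0⊕1⊕1⊕1⊕0⊕0⊕0 = 0
s8: b8⊕b9⊕b10⊕b11⊕b12⊕b13⊕b14⊕b15 = 0⊕1⊕1⊕0⊕1⊕0⊕0⊕0 = 1
Syndrome (s8...s1) = 1010 → position 10.

10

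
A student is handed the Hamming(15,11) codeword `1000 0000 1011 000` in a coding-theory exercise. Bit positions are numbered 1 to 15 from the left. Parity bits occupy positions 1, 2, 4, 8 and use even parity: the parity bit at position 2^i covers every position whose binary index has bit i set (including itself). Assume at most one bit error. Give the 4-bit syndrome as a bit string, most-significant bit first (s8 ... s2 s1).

s1: b1⊕b3⊕b5⊕b7⊕b9⊕b11⊕b13⊕b15 = 1⊕0⊕0⊕0⊕1⊕1⊕0⊕0 = 1
s2: b2⊕b3⊕b6⊕b7⊕b10⊕b11⊕b14⊕b15 = 0⊕0⊕0⊕0⊕0⊕1⊕0⊕0 = 1
s4: b4⊕b5⊕b6⊕b7⊕b12⊕b13⊕b14⊕b15 = 0⊕0⊕0⊕0⊕1⊕0⊕0⊕0 = 1
s8: b8⊕b9⊕b10⊕b11⊕b12⊕b13⊕b14⊕b15 = 0⊕1⊕0⊕1⊕1⊕0⊕0⊕0 = 1
Syndrome (s8...s1) = 1111 → position 15.

1111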